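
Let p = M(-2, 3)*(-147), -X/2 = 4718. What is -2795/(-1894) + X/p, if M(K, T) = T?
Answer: 2729197/119322 ≈ 22.873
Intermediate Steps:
X = -9436 (X = -2*4718 = -9436)
p = -441 (p = 3*(-147) = -441)
-2795/(-1894) + X/p = -2795/(-1894) - 9436/(-441) = -2795*(-1/1894) - 9436*(-1/441) = 2795/1894 + 1348/63 = 2729197/119322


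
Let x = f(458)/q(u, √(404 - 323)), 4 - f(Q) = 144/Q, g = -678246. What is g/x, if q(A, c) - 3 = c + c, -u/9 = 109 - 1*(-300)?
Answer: -1630842507/422 ≈ -3.8646e+6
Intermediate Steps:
u = -3681 (u = -9*(109 - 1*(-300)) = -9*(109 + 300) = -9*409 = -3681)
f(Q) = 4 - 144/Q
q(A, c) = 3 + 2*c (q(A, c) = 3 + (c + c) = 3 + 2*c)
x = 844/4809 (x = (4 - 144/458)/(3 + 2*√(404 - 323)) = (4 - 144*1/458)/(3 + 2*√81) = (4 - 72/229)/(3 + 2*9) = 844/(229*(3 + 18)) = (844/229)/21 = (844/229)*(1/21) = 844/4809 ≈ 0.17550)
g/x = -678246/844/4809 = -678246*4809/844 = -1630842507/422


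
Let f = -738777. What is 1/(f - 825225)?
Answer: -1/1564002 ≈ -6.3939e-7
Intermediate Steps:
1/(f - 825225) = 1/(-738777 - 825225) = 1/(-1564002) = -1/1564002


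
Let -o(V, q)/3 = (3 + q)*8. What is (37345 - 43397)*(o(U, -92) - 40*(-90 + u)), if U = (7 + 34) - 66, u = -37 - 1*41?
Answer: -53596512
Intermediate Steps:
u = -78 (u = -37 - 41 = -78)
U = -25 (U = 41 - 66 = -25)
o(V, q) = -72 - 24*q (o(V, q) = -3*(3 + q)*8 = -3*(24 + 8*q) = -72 - 24*q)
(37345 - 43397)*(o(U, -92) - 40*(-90 + u)) = (37345 - 43397)*((-72 - 24*(-92)) - 40*(-90 - 78)) = -6052*((-72 + 2208) - 40*(-168)) = -6052*(2136 + 6720) = -6052*8856 = -53596512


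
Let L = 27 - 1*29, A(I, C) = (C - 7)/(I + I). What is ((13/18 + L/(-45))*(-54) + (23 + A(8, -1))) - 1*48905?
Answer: -489239/10 ≈ -48924.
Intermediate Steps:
A(I, C) = (-7 + C)/(2*I) (A(I, C) = (-7 + C)/((2*I)) = (-7 + C)*(1/(2*I)) = (-7 + C)/(2*I))
L = -2 (L = 27 - 29 = -2)
((13/18 + L/(-45))*(-54) + (23 + A(8, -1))) - 1*48905 = ((13/18 - 2/(-45))*(-54) + (23 + (½)*(-7 - 1)/8)) - 1*48905 = ((13*(1/18) - 2*(-1/45))*(-54) + (23 + (½)*(⅛)*(-8))) - 48905 = ((13/18 + 2/45)*(-54) + (23 - ½)) - 48905 = ((23/30)*(-54) + 45/2) - 48905 = (-207/5 + 45/2) - 48905 = -189/10 - 48905 = -489239/10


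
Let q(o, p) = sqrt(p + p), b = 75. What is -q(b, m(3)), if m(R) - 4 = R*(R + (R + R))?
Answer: -sqrt(62) ≈ -7.8740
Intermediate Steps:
m(R) = 4 + 3*R**2 (m(R) = 4 + R*(R + (R + R)) = 4 + R*(R + 2*R) = 4 + R*(3*R) = 4 + 3*R**2)
q(o, p) = sqrt(2)*sqrt(p) (q(o, p) = sqrt(2*p) = sqrt(2)*sqrt(p))
-q(b, m(3)) = -sqrt(2)*sqrt(4 + 3*3**2) = -sqrt(2)*sqrt(4 + 3*9) = -sqrt(2)*sqrt(4 + 27) = -sqrt(2)*sqrt(31) = -sqrt(62)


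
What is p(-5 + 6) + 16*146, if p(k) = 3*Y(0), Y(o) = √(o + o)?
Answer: 2336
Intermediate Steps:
Y(o) = √2*√o (Y(o) = √(2*o) = √2*√o)
p(k) = 0 (p(k) = 3*(√2*√0) = 3*(√2*0) = 3*0 = 0)
p(-5 + 6) + 16*146 = 0 + 16*146 = 0 + 2336 = 2336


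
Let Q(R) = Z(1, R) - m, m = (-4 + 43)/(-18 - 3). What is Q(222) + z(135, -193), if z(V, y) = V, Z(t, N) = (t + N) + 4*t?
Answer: 2547/7 ≈ 363.86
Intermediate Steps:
Z(t, N) = N + 5*t (Z(t, N) = (N + t) + 4*t = N + 5*t)
m = -13/7 (m = 39/(-21) = 39*(-1/21) = -13/7 ≈ -1.8571)
Q(R) = 48/7 + R (Q(R) = (R + 5*1) - 1*(-13/7) = (R + 5) + 13/7 = (5 + R) + 13/7 = 48/7 + R)
Q(222) + z(135, -193) = (48/7 + 222) + 135 = 1602/7 + 135 = 2547/7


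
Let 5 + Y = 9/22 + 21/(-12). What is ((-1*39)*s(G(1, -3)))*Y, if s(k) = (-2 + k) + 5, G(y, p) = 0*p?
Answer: 32643/44 ≈ 741.89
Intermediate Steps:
G(y, p) = 0
Y = -279/44 (Y = -5 + (9/22 + 21/(-12)) = -5 + (9*(1/22) + 21*(-1/12)) = -5 + (9/22 - 7/4) = -5 - 59/44 = -279/44 ≈ -6.3409)
s(k) = 3 + k
((-1*39)*s(G(1, -3)))*Y = ((-1*39)*(3 + 0))*(-279/44) = -39*3*(-279/44) = -117*(-279/44) = 32643/44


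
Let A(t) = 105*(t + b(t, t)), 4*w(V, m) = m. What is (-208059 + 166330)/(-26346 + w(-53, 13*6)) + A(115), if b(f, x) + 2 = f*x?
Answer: 73740083428/52653 ≈ 1.4005e+6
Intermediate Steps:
w(V, m) = m/4
b(f, x) = -2 + f*x
A(t) = -210 + 105*t + 105*t² (A(t) = 105*(t + (-2 + t*t)) = 105*(t + (-2 + t²)) = 105*(-2 + t + t²) = -210 + 105*t + 105*t²)
(-208059 + 166330)/(-26346 + w(-53, 13*6)) + A(115) = (-208059 + 166330)/(-26346 + (13*6)/4) + (-210 + 105*115 + 105*115²) = -41729/(-26346 + (¼)*78) + (-210 + 12075 + 105*13225) = -41729/(-26346 + 39/2) + (-210 + 12075 + 1388625) = -41729/(-52653/2) + 1400490 = -41729*(-2/52653) + 1400490 = 83458/52653 + 1400490 = 73740083428/52653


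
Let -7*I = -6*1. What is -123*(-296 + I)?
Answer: 254118/7 ≈ 36303.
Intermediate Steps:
I = 6/7 (I = -(-6)/7 = -⅐*(-6) = 6/7 ≈ 0.85714)
-123*(-296 + I) = -123*(-296 + 6/7) = -123*(-2066/7) = 254118/7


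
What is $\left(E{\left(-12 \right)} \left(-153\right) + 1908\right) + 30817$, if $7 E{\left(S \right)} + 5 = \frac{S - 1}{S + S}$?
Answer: $\frac{1838057}{56} \approx 32822.0$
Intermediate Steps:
$E{\left(S \right)} = - \frac{5}{7} + \frac{-1 + S}{14 S}$ ($E{\left(S \right)} = - \frac{5}{7} + \frac{\left(S - 1\right) \frac{1}{S + S}}{7} = - \frac{5}{7} + \frac{\left(-1 + S\right) \frac{1}{2 S}}{7} = - \frac{5}{7} + \frac{\frac{1}{2} \frac{1}{S} \left(-1 + S\right)}{7} = - \frac{5}{7} + \frac{-1 + S}{14 S}$)
$\left(E{\left(-12 \right)} \left(-153\right) + 1908\right) + 30817 = \left(\frac{-1 - -108}{14 \left(-12\right)} \left(-153\right) + 1908\right) + 30817 = \left(\frac{1}{14} \left(- \frac{1}{12}\right) \left(-1 + 108\right) \left(-153\right) + 1908\right) + 30817 = \left(\frac{1}{14} \left(- \frac{1}{12}\right) 107 \left(-153\right) + 1908\right) + 30817 = \left(\left(- \frac{107}{168}\right) \left(-153\right) + 1908\right) + 30817 = \left(\frac{5457}{56} + 1908\right) + 30817 = \frac{112305}{56} + 30817 = \frac{1838057}{56}$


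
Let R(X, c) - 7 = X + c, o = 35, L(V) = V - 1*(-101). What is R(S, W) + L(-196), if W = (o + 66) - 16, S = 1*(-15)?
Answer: -18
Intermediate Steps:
L(V) = 101 + V (L(V) = V + 101 = 101 + V)
S = -15
W = 85 (W = (35 + 66) - 16 = 101 - 16 = 85)
R(X, c) = 7 + X + c (R(X, c) = 7 + (X + c) = 7 + X + c)
R(S, W) + L(-196) = (7 - 15 + 85) + (101 - 196) = 77 - 95 = -18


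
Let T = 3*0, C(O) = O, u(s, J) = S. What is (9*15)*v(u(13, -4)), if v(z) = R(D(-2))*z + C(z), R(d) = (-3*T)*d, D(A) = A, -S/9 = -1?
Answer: 1215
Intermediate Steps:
S = 9 (S = -9*(-1) = 9)
u(s, J) = 9
T = 0
R(d) = 0 (R(d) = (-3*0)*d = 0*d = 0)
v(z) = z (v(z) = 0*z + z = 0 + z = z)
(9*15)*v(u(13, -4)) = (9*15)*9 = 135*9 = 1215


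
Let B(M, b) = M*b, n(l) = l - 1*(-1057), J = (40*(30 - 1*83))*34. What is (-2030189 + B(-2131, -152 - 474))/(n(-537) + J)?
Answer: 696183/71560 ≈ 9.7287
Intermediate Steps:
J = -72080 (J = (40*(30 - 83))*34 = (40*(-53))*34 = -2120*34 = -72080)
n(l) = 1057 + l (n(l) = l + 1057 = 1057 + l)
(-2030189 + B(-2131, -152 - 474))/(n(-537) + J) = (-2030189 - 2131*(-152 - 474))/((1057 - 537) - 72080) = (-2030189 - 2131*(-626))/(520 - 72080) = (-2030189 + 1334006)/(-71560) = -696183*(-1/71560) = 696183/71560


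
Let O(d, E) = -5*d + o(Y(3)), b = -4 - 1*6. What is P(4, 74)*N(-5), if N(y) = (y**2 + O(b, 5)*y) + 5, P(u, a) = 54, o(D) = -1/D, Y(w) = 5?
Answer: -11826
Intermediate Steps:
b = -10 (b = -4 - 6 = -10)
O(d, E) = -1/5 - 5*d (O(d, E) = -5*d - 1/5 = -1/5 - 5*d)
N(y) = 5 + y**2 + 249*y/5 (N(y) = (y**2 + (-1/5 - 5*(-10))*y) + 5 = (y**2 + (-1/5 + 50)*y) + 5 = (y**2 + 249*y/5) + 5 = 5 + y**2 + 249*y/5)
P(4, 74)*N(-5) = 54*(5 + (-5)**2 + (249/5)*(-5)) = 54*(5 + 25 - 249) = 54*(-219) = -11826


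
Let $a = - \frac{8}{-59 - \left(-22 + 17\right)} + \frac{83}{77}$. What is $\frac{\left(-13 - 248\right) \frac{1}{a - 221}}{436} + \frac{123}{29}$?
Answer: $\frac{24518905431}{5777170040} \approx 4.2441$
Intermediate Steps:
$a = \frac{2549}{2079}$ ($a = - \frac{8}{-59 - -5} + 83 \cdot \frac{1}{77} = - \frac{8}{-59 + 5} + \frac{83}{77} = - \frac{8}{-54} + \frac{83}{77} = \left(-8\right) \left(- \frac{1}{54}\right) + \frac{83}{77} = \frac{4}{27} + \frac{83}{77} = \frac{2549}{2079} \approx 1.2261$)
$\frac{\left(-13 - 248\right) \frac{1}{a - 221}}{436} + \frac{123}{29} = \frac{\left(-13 - 248\right) \frac{1}{\frac{2549}{2079} - 221}}{436} + \frac{123}{29} = - \frac{261}{- \frac{456910}{2079}} \cdot \frac{1}{436} + 123 \cdot \frac{1}{29} = \left(-261\right) \left(- \frac{2079}{456910}\right) \frac{1}{436} + \frac{123}{29} = \frac{542619}{456910} \cdot \frac{1}{436} + \frac{123}{29} = \frac{542619}{199212760} + \frac{123}{29} = \frac{24518905431}{5777170040}$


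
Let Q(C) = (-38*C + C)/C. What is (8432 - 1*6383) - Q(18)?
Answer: 2086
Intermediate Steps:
Q(C) = -37 (Q(C) = (-37*C)/C = -37)
(8432 - 1*6383) - Q(18) = (8432 - 1*6383) - 1*(-37) = (8432 - 6383) + 37 = 2049 + 37 = 2086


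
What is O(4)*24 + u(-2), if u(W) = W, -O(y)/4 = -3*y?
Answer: 1150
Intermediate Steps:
O(y) = 12*y (O(y) = -(-12)*y = 12*y)
O(4)*24 + u(-2) = (12*4)*24 - 2 = 48*24 - 2 = 1152 - 2 = 1150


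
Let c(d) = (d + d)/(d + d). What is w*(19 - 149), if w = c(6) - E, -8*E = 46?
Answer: -1755/2 ≈ -877.50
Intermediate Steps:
E = -23/4 (E = -⅛*46 = -23/4 ≈ -5.7500)
c(d) = 1 (c(d) = (2*d)/((2*d)) = (2*d)*(1/(2*d)) = 1)
w = 27/4 (w = 1 - 1*(-23/4) = 1 + 23/4 = 27/4 ≈ 6.7500)
w*(19 - 149) = 27*(19 - 149)/4 = (27/4)*(-130) = -1755/2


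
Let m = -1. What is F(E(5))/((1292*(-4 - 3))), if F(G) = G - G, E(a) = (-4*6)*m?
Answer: 0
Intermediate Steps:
E(a) = 24 (E(a) = -4*6*(-1) = -24*(-1) = 24)
F(G) = 0
F(E(5))/((1292*(-4 - 3))) = 0/((1292*(-4 - 3))) = 0/((1292*(-7))) = 0/(-9044) = 0*(-1/9044) = 0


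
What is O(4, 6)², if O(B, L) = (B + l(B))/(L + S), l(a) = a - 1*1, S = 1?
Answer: 1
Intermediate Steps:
l(a) = -1 + a (l(a) = a - 1 = -1 + a)
O(B, L) = (-1 + 2*B)/(1 + L) (O(B, L) = (B + (-1 + B))/(L + 1) = (-1 + 2*B)/(1 + L))
O(4, 6)² = ((-1 + 2*4)/(1 + 6))² = ((-1 + 8)/7)² = ((⅐)*7)² = 1² = 1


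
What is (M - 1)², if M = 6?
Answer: 25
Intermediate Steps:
(M - 1)² = (6 - 1)² = 5² = 25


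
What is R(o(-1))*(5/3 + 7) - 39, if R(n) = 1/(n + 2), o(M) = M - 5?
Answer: -247/6 ≈ -41.167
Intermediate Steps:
o(M) = -5 + M
R(n) = 1/(2 + n)
R(o(-1))*(5/3 + 7) - 39 = (5/3 + 7)/(2 + (-5 - 1)) - 39 = (5*(⅓) + 7)/(2 - 6) - 39 = (5/3 + 7)/(-4) - 39 = -¼*26/3 - 39 = -13/6 - 39 = -247/6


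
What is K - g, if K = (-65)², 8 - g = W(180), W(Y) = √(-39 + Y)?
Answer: 4217 + √141 ≈ 4228.9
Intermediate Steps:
g = 8 - √141 (g = 8 - √(-39 + 180) = 8 - √141 ≈ -3.8743)
K = 4225
K - g = 4225 - (8 - √141) = 4225 + (-8 + √141) = 4217 + √141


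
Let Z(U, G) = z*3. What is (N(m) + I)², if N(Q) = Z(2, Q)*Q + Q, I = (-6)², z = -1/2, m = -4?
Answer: 1444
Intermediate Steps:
z = -½ (z = -1*½ = -½ ≈ -0.50000)
I = 36
Z(U, G) = -3/2 (Z(U, G) = -½*3 = -3/2)
N(Q) = -Q/2 (N(Q) = -3*Q/2 + Q = -Q/2)
(N(m) + I)² = (-½*(-4) + 36)² = (2 + 36)² = 38² = 1444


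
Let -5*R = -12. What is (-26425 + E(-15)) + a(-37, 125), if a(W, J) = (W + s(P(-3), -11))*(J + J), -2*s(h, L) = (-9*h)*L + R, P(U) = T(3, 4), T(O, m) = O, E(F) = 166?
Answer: -72934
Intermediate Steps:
R = 12/5 (R = -1/5*(-12) = 12/5 ≈ 2.4000)
P(U) = 3
s(h, L) = -6/5 + 9*L*h/2 (s(h, L) = -((-9*h)*L + 12/5)/2 = -(-9*L*h + 12/5)/2 = -(12/5 - 9*L*h)/2 = -6/5 + 9*L*h/2)
a(W, J) = 2*J*(-1497/10 + W) (a(W, J) = (W + (-6/5 + (9/2)*(-11)*3))*(J + J) = (W + (-6/5 - 297/2))*(2*J) = (W - 1497/10)*(2*J) = (-1497/10 + W)*(2*J) = 2*J*(-1497/10 + W))
(-26425 + E(-15)) + a(-37, 125) = (-26425 + 166) + (1/5)*125*(-1497 + 10*(-37)) = -26259 + (1/5)*125*(-1497 - 370) = -26259 + (1/5)*125*(-1867) = -26259 - 46675 = -72934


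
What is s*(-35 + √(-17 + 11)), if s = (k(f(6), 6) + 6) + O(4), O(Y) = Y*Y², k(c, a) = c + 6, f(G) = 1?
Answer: -2695 + 77*I*√6 ≈ -2695.0 + 188.61*I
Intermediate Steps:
k(c, a) = 6 + c
O(Y) = Y³
s = 77 (s = ((6 + 1) + 6) + 4³ = (7 + 6) + 64 = 13 + 64 = 77)
s*(-35 + √(-17 + 11)) = 77*(-35 + √(-17 + 11)) = 77*(-35 + √(-6)) = 77*(-35 + I*√6) = -2695 + 77*I*√6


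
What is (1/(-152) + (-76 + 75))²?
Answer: 23409/23104 ≈ 1.0132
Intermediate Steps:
(1/(-152) + (-76 + 75))² = (-1/152 - 1)² = (-153/152)² = 23409/23104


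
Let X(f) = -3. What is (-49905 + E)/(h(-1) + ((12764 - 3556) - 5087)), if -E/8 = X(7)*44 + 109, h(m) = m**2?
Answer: -49721/4122 ≈ -12.062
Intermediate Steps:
E = 184 (E = -8*(-3*44 + 109) = -8*(-132 + 109) = -8*(-23) = 184)
(-49905 + E)/(h(-1) + ((12764 - 3556) - 5087)) = (-49905 + 184)/((-1)**2 + ((12764 - 3556) - 5087)) = -49721/(1 + (9208 - 5087)) = -49721/(1 + 4121) = -49721/4122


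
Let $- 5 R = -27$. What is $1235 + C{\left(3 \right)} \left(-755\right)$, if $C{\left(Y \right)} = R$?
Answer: $-2842$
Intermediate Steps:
$R = \frac{27}{5}$ ($R = \left(- \frac{1}{5}\right) \left(-27\right) = \frac{27}{5} \approx 5.4$)
$C{\left(Y \right)} = \frac{27}{5}$
$1235 + C{\left(3 \right)} \left(-755\right) = 1235 + \frac{27}{5} \left(-755\right) = 1235 - 4077 = -2842$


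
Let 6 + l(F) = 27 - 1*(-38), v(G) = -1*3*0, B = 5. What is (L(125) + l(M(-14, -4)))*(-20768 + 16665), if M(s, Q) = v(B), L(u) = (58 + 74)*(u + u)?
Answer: -135641077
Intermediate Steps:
v(G) = 0 (v(G) = -3*0 = 0)
L(u) = 264*u (L(u) = 132*(2*u) = 264*u)
M(s, Q) = 0
l(F) = 59 (l(F) = -6 + (27 - 1*(-38)) = -6 + (27 + 38) = -6 + 65 = 59)
(L(125) + l(M(-14, -4)))*(-20768 + 16665) = (264*125 + 59)*(-20768 + 16665) = (33000 + 59)*(-4103) = 33059*(-4103) = -135641077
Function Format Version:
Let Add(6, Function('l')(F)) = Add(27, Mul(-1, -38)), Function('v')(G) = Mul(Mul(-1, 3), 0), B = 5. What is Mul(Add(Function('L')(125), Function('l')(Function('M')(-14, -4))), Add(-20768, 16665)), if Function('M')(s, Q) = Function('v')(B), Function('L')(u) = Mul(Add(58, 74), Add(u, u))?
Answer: -135641077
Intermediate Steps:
Function('v')(G) = 0 (Function('v')(G) = Mul(-3, 0) = 0)
Function('L')(u) = Mul(264, u) (Function('L')(u) = Mul(132, Mul(2, u)) = Mul(264, u))
Function('M')(s, Q) = 0
Function('l')(F) = 59 (Function('l')(F) = Add(-6, Add(27, Mul(-1, -38))) = Add(-6, Add(27, 38)) = Add(-6, 65) = 59)
Mul(Add(Function('L')(125), Function('l')(Function('M')(-14, -4))), Add(-20768, 16665)) = Mul(Add(Mul(264, 125), 59), Add(-20768, 16665)) = Mul(Add(33000, 59), -4103) = Mul(33059, -4103) = -135641077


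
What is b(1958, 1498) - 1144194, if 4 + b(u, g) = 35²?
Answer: -1142973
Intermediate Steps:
b(u, g) = 1221 (b(u, g) = -4 + 35² = -4 + 1225 = 1221)
b(1958, 1498) - 1144194 = 1221 - 1144194 = -1142973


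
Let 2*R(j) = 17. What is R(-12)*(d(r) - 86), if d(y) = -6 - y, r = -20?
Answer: -612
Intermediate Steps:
R(j) = 17/2 (R(j) = (1/2)*17 = 17/2)
R(-12)*(d(r) - 86) = 17*((-6 - 1*(-20)) - 86)/2 = 17*((-6 + 20) - 86)/2 = 17*(14 - 86)/2 = (17/2)*(-72) = -612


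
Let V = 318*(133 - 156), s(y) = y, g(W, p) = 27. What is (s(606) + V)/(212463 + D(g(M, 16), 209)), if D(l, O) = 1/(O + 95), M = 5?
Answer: -2039232/64588753 ≈ -0.031573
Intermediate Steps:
D(l, O) = 1/(95 + O)
V = -7314 (V = 318*(-23) = -7314)
(s(606) + V)/(212463 + D(g(M, 16), 209)) = (606 - 7314)/(212463 + 1/(95 + 209)) = -6708/(212463 + 1/304) = -6708/64588753/304 = -6708*304/64588753 = -2039232/64588753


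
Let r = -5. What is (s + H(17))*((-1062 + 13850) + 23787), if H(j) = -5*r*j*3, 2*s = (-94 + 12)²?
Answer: 169598275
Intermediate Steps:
s = 3362 (s = (-94 + 12)²/2 = (½)*(-82)² = (½)*6724 = 3362)
H(j) = 75*j (H(j) = -5*(-5*j)*3 = -(-75)*j = 75*j)
(s + H(17))*((-1062 + 13850) + 23787) = (3362 + 75*17)*((-1062 + 13850) + 23787) = (3362 + 1275)*(12788 + 23787) = 4637*36575 = 169598275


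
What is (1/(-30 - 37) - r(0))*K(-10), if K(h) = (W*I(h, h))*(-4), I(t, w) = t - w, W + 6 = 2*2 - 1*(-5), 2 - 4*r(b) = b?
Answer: 0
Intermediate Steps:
r(b) = 1/2 - b/4
W = 3 (W = -6 + (2*2 - 1*(-5)) = -6 + (4 + 5) = -6 + 9 = 3)
K(h) = 0 (K(h) = (3*(h - h))*(-4) = (3*0)*(-4) = 0*(-4) = 0)
(1/(-30 - 37) - r(0))*K(-10) = (1/(-30 - 37) - (1/2 - 1/4*0))*0 = (1/(-67) - (1/2 + 0))*0 = (-1/67 - 1*1/2)*0 = (-1/67 - 1/2)*0 = -69/134*0 = 0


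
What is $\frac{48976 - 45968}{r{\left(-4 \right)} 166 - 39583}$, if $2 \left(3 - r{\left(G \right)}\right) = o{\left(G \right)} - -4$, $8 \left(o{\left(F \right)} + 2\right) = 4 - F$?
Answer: $- \frac{1504}{19667} \approx -0.076473$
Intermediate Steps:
$o{\left(F \right)} = - \frac{3}{2} - \frac{F}{8}$ ($o{\left(F \right)} = -2 + \frac{4 - F}{8} = -2 - \left(- \frac{1}{2} + \frac{F}{8}\right) = - \frac{3}{2} - \frac{F}{8}$)
$r{\left(G \right)} = \frac{7}{4} + \frac{G}{16}$ ($r{\left(G \right)} = 3 - \frac{\left(- \frac{3}{2} - \frac{G}{8}\right) - -4}{2} = 3 - \frac{\left(- \frac{3}{2} - \frac{G}{8}\right) + 4}{2} = 3 - \frac{\frac{5}{2} - \frac{G}{8}}{2} = 3 + \left(- \frac{5}{4} + \frac{G}{16}\right) = \frac{7}{4} + \frac{G}{16}$)
$\frac{48976 - 45968}{r{\left(-4 \right)} 166 - 39583} = \frac{48976 - 45968}{\left(\frac{7}{4} + \frac{1}{16} \left(-4\right)\right) 166 - 39583} = \frac{3008}{\left(\frac{7}{4} - \frac{1}{4}\right) 166 - 39583} = \frac{3008}{\frac{3}{2} \cdot 166 - 39583} = \frac{3008}{249 - 39583} = \frac{3008}{-39334} = 3008 \left(- \frac{1}{39334}\right) = - \frac{1504}{19667}$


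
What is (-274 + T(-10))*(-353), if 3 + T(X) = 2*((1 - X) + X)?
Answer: 97075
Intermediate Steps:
T(X) = -1 (T(X) = -3 + 2*((1 - X) + X) = -3 + 2*1 = -3 + 2 = -1)
(-274 + T(-10))*(-353) = (-274 - 1)*(-353) = -275*(-353) = 97075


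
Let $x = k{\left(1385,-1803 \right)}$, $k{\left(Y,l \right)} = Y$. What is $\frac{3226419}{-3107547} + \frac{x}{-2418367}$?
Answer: $- \frac{867441021152}{835021012861} \approx -1.0388$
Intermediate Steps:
$x = 1385$
$\frac{3226419}{-3107547} + \frac{x}{-2418367} = \frac{3226419}{-3107547} + \frac{1385}{-2418367} = 3226419 \left(- \frac{1}{3107547}\right) + 1385 \left(- \frac{1}{2418367}\right) = - \frac{358491}{345283} - \frac{1385}{2418367} = - \frac{867441021152}{835021012861}$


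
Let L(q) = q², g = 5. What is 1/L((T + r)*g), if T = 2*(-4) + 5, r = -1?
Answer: 1/400 ≈ 0.0025000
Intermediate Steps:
T = -3 (T = -8 + 5 = -3)
1/L((T + r)*g) = 1/(((-3 - 1)*5)²) = 1/((-4*5)²) = 1/((-20)²) = 1/400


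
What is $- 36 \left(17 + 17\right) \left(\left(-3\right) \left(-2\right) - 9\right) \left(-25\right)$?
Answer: $-91800$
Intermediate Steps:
$- 36 \left(17 + 17\right) \left(\left(-3\right) \left(-2\right) - 9\right) \left(-25\right) = - 36 \cdot 34 \left(6 - 9\right) \left(-25\right) = - 36 \cdot 34 \left(-3\right) \left(-25\right) = \left(-36\right) \left(-102\right) \left(-25\right) = 3672 \left(-25\right) = -91800$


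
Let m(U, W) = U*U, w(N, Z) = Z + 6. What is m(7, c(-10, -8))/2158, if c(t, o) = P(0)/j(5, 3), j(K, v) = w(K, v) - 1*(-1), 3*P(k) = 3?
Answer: 49/2158 ≈ 0.022706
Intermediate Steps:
w(N, Z) = 6 + Z
P(k) = 1 (P(k) = (⅓)*3 = 1)
j(K, v) = 7 + v (j(K, v) = (6 + v) - 1*(-1) = (6 + v) + 1 = 7 + v)
c(t, o) = ⅒ (c(t, o) = 1/(7 + 3) = 1/10 = 1*(⅒) = ⅒)
m(U, W) = U²
m(7, c(-10, -8))/2158 = 7²/2158 = 49*(1/2158) = 49/2158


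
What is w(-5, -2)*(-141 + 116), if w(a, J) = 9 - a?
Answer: -350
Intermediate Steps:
w(-5, -2)*(-141 + 116) = (9 - 1*(-5))*(-141 + 116) = (9 + 5)*(-25) = 14*(-25) = -350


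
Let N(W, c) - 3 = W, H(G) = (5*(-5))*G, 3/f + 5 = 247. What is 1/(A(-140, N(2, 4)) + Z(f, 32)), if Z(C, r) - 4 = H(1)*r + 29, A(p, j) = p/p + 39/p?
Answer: -140/107279 ≈ -0.0013050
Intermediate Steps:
f = 3/242 (f = 3/(-5 + 247) = 3/242 ≈ 0.012397)
H(G) = -25*G
N(W, c) = 3 + W
A(p, j) = 1 + 39/p
Z(C, r) = 33 - 25*r (Z(C, r) = 4 + ((-25*1)*r + 29) = 4 + (-25*r + 29) = 4 + (29 - 25*r) = 33 - 25*r)
1/(A(-140, N(2, 4)) + Z(f, 32)) = 1/((39 - 140)/(-140) + (33 - 25*32)) = 1/(-1/140*(-101) + (33 - 800)) = 1/(101/140 - 767) = 1/(-107279/140) = -140/107279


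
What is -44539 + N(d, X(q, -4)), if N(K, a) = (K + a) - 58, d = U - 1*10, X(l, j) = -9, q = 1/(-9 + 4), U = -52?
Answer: -44668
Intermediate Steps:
q = -⅕ (q = 1/(-5) = -⅕ ≈ -0.20000)
d = -62 (d = -52 - 1*10 = -52 - 10 = -62)
N(K, a) = -58 + K + a
-44539 + N(d, X(q, -4)) = -44539 + (-58 - 62 - 9) = -44539 - 129 = -44668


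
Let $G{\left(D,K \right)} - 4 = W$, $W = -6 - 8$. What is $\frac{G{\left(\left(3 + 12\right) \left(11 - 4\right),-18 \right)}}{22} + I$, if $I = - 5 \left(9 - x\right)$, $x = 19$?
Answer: $\frac{545}{11} \approx 49.545$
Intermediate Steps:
$I = 50$ ($I = - 5 \left(9 - 19\right) = \left(-5\right) \left(-10\right) = 50$)
$W = -14$
$G{\left(D,K \right)} = -10$ ($G{\left(D,K \right)} = 4 - 14 = -10$)
$\frac{G{\left(\left(3 + 12\right) \left(11 - 4\right),-18 \right)}}{22} + I = \frac{1}{22} \left(-10\right) + 50 = - \frac{5}{11} + 50 = \frac{545}{11}$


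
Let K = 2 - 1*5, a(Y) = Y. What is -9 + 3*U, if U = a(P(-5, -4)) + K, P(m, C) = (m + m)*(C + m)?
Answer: 252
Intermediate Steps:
P(m, C) = 2*m*(C + m) (P(m, C) = (2*m)*(C + m) = 2*m*(C + m))
K = -3 (K = 2 - 5 = -3)
U = 87 (U = 2*(-5)*(-4 - 5) - 3 = 2*(-5)*(-9) - 3 = 90 - 3 = 87)
-9 + 3*U = -9 + 3*87 = -9 + 261 = 252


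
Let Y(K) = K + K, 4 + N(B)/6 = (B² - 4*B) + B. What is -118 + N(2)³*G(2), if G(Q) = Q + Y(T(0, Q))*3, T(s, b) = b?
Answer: -653302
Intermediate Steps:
N(B) = -24 - 18*B + 6*B² (N(B) = -24 + 6*((B² - 4*B) + B) = -24 + 6*(B² - 3*B) = -24 + (-18*B + 6*B²) = -24 - 18*B + 6*B²)
Y(K) = 2*K
G(Q) = 7*Q (G(Q) = Q + (2*Q)*3 = Q + 6*Q = 7*Q)
-118 + N(2)³*G(2) = -118 + (-24 - 18*2 + 6*2²)³*(7*2) = -118 + (-24 - 36 + 6*4)³*14 = -118 + (-24 - 36 + 24)³*14 = -118 + (-36)³*14 = -118 - 46656*14 = -118 - 653184 = -653302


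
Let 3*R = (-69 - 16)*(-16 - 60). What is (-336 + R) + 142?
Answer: 5878/3 ≈ 1959.3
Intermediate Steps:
R = 6460/3 (R = ((-69 - 16)*(-16 - 60))/3 = (-85*(-76))/3 = (⅓)*6460 = 6460/3 ≈ 2153.3)
(-336 + R) + 142 = (-336 + 6460/3) + 142 = 5452/3 + 142 = 5878/3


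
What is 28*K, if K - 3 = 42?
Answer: 1260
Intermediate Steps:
K = 45 (K = 3 + 42 = 45)
28*K = 28*45 = 1260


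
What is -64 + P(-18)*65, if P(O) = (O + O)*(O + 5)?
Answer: 30356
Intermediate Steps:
P(O) = 2*O*(5 + O) (P(O) = (2*O)*(5 + O) = 2*O*(5 + O))
-64 + P(-18)*65 = -64 + (2*(-18)*(5 - 18))*65 = -64 + (2*(-18)*(-13))*65 = -64 + 468*65 = -64 + 30420 = 30356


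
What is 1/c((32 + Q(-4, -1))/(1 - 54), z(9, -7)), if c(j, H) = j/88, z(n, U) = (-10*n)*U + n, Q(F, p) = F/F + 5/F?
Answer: -18656/127 ≈ -146.90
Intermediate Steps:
Q(F, p) = 1 + 5/F
z(n, U) = n - 10*U*n (z(n, U) = -10*U*n + n = n - 10*U*n)
c(j, H) = j/88 (c(j, H) = j*(1/88) = j/88)
1/c((32 + Q(-4, -1))/(1 - 54), z(9, -7)) = 1/(((32 + (5 - 4)/(-4))/(1 - 54))/88) = 1/(((32 - ¼*1)/(-53))/88) = 1/(((32 - ¼)*(-1/53))/88) = 1/(((127/4)*(-1/53))/88) = 1/((1/88)*(-127/212)) = 1/(-127/18656) = -18656/127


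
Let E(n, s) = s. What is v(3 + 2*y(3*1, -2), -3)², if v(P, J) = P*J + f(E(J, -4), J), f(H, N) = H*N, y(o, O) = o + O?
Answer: 9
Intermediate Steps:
y(o, O) = O + o
v(P, J) = -4*J + J*P (v(P, J) = P*J - 4*J = J*P - 4*J = -4*J + J*P)
v(3 + 2*y(3*1, -2), -3)² = (-3*(-4 + (3 + 2*(-2 + 3*1))))² = (-3*(-4 + (3 + 2*(-2 + 3))))² = (-3*(-4 + (3 + 2*1)))² = (-3*(-4 + (3 + 2)))² = (-3*(-4 + 5))² = (-3*1)² = (-3)² = 9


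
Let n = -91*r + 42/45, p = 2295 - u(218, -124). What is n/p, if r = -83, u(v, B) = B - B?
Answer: 113309/34425 ≈ 3.2915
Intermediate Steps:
u(v, B) = 0
p = 2295 (p = 2295 - 1*0 = 2295 + 0 = 2295)
n = 113309/15 (n = -91*(-83) + 42/45 = 7553 + 42*(1/45) = 7553 + 14/15 = 113309/15 ≈ 7553.9)
n/p = (113309/15)/2295 = (113309/15)*(1/2295) = 113309/34425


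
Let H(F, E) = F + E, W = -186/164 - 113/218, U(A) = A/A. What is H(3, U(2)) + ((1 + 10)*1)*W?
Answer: -63359/4469 ≈ -14.177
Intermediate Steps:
U(A) = 1
W = -7385/4469 (W = -186*1/164 - 113*1/218 = -93/82 - 113/218 = -7385/4469 ≈ -1.6525)
H(F, E) = E + F
H(3, U(2)) + ((1 + 10)*1)*W = (1 + 3) + ((1 + 10)*1)*(-7385/4469) = 4 + (11*1)*(-7385/4469) = 4 + 11*(-7385/4469) = 4 - 81235/4469 = -63359/4469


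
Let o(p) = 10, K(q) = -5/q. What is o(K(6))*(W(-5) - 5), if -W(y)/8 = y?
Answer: 350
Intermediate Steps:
W(y) = -8*y
o(K(6))*(W(-5) - 5) = 10*(-8*(-5) - 5) = 10*(40 - 5) = 10*35 = 350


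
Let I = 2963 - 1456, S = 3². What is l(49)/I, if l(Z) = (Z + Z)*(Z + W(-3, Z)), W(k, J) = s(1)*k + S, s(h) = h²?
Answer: 490/137 ≈ 3.5766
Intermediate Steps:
S = 9
W(k, J) = 9 + k (W(k, J) = 1²*k + 9 = 1*k + 9 = k + 9 = 9 + k)
I = 1507
l(Z) = 2*Z*(6 + Z) (l(Z) = (Z + Z)*(Z + (9 - 3)) = (2*Z)*(Z + 6) = (2*Z)*(6 + Z) = 2*Z*(6 + Z))
l(49)/I = (2*49*(6 + 49))/1507 = (2*49*55)*(1/1507) = 5390*(1/1507) = 490/137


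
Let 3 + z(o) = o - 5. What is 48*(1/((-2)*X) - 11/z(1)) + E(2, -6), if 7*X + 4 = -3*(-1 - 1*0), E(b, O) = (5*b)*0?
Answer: 1704/7 ≈ 243.43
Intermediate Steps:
E(b, O) = 0
z(o) = -8 + o (z(o) = -3 + (o - 5) = -3 + (-5 + o) = -8 + o)
X = -⅐ (X = -4/7 + (-3*(-1 - 1*0))/7 = -4/7 + (-3*(-1 + 0))/7 = -4/7 + (-3*(-1))/7 = -4/7 + (⅐)*3 = -4/7 + 3/7 = -⅐ ≈ -0.14286)
48*(1/((-2)*X) - 11/z(1)) + E(2, -6) = 48*(1/((-2)*(-⅐)) - 11/(-8 + 1)) + 0 = 48*(-½*(-7) - 11/(-7)) + 0 = 48*(7/2 - 11*(-⅐)) + 0 = 48*(7/2 + 11/7) + 0 = 48*(71/14) + 0 = 1704/7 + 0 = 1704/7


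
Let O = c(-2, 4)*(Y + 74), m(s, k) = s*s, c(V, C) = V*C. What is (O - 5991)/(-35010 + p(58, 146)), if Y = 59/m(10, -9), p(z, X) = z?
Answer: 164693/873800 ≈ 0.18848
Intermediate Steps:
c(V, C) = C*V
m(s, k) = s²
Y = 59/100 (Y = 59/(10²) = 59/100 ≈ 0.59000)
O = -14918/25 (O = (4*(-2))*(59/100 + 74) = -8*7459/100 = -14918/25 ≈ -596.72)
(O - 5991)/(-35010 + p(58, 146)) = (-14918/25 - 5991)/(-35010 + 58) = -164693/25/(-34952) = -164693/25*(-1/34952) = 164693/873800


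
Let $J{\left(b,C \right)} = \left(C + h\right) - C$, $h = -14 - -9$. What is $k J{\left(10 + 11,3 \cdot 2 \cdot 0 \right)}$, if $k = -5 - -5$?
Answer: $0$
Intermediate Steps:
$h = -5$ ($h = -14 + 9 = -5$)
$J{\left(b,C \right)} = -5$ ($J{\left(b,C \right)} = \left(C - 5\right) - C = \left(-5 + C\right) - C = -5$)
$k = 0$ ($k = -5 + 5 = 0$)
$k J{\left(10 + 11,3 \cdot 2 \cdot 0 \right)} = 0 \left(-5\right) = 0$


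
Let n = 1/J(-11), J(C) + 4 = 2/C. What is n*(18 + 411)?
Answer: -4719/46 ≈ -102.59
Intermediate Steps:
J(C) = -4 + 2/C
n = -11/46 (n = 1/(-4 + 2/(-11)) = 1/(-4 + 2*(-1/11)) = 1/(-4 - 2/11) = 1/(-46/11) = 1*(-11/46) = -11/46 ≈ -0.23913)
n*(18 + 411) = -11*(18 + 411)/46 = -11/46*429 = -4719/46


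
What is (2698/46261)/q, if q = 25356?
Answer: 1349/586496958 ≈ 2.3001e-6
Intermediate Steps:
(2698/46261)/q = (2698/46261)/25356 = (2698*(1/46261))*(1/25356) = (2698/46261)*(1/25356) = 1349/586496958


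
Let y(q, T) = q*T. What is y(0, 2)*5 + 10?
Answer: 10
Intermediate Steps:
y(q, T) = T*q
y(0, 2)*5 + 10 = (2*0)*5 + 10 = 0*5 + 10 = 0 + 10 = 10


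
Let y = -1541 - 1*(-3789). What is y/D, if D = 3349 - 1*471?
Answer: 1124/1439 ≈ 0.78110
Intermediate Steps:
y = 2248 (y = -1541 + 3789 = 2248)
D = 2878 (D = 3349 - 471 = 2878)
y/D = 2248/2878 = 2248*(1/2878) = 1124/1439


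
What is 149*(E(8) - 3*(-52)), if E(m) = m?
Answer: 24436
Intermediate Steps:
149*(E(8) - 3*(-52)) = 149*(8 - 3*(-52)) = 149*(8 + 156) = 149*164 = 24436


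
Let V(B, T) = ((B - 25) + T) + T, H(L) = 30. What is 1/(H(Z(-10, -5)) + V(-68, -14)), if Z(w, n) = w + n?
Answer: -1/91 ≈ -0.010989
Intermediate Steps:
Z(w, n) = n + w
V(B, T) = -25 + B + 2*T (V(B, T) = ((-25 + B) + T) + T = (-25 + B + T) + T = -25 + B + 2*T)
1/(H(Z(-10, -5)) + V(-68, -14)) = 1/(30 + (-25 - 68 + 2*(-14))) = 1/(30 + (-25 - 68 - 28)) = 1/(30 - 121) = 1/(-91) = -1/91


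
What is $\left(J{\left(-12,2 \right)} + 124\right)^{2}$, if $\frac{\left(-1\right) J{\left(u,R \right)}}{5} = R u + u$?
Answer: $92416$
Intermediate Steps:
$J{\left(u,R \right)} = - 5 u - 5 R u$ ($J{\left(u,R \right)} = - 5 \left(R u + u\right) = - 5 \left(u + R u\right) = - 5 u - 5 R u$)
$\left(J{\left(-12,2 \right)} + 124\right)^{2} = \left(\left(-5\right) \left(-12\right) \left(1 + 2\right) + 124\right)^{2} = \left(\left(-5\right) \left(-12\right) 3 + 124\right)^{2} = \left(180 + 124\right)^{2} = 304^{2} = 92416$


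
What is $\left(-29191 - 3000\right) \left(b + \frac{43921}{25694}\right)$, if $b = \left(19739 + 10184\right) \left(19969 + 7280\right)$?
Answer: $- \frac{674406721818958069}{25694} \approx -2.6248 \cdot 10^{13}$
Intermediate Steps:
$b = 815371827$ ($b = 29923 \cdot 27249 = 815371827$)
$\left(-29191 - 3000\right) \left(b + \frac{43921}{25694}\right) = \left(-29191 - 3000\right) \left(815371827 + \frac{43921}{25694}\right) = \left(-29191 - 3000\right) \left(815371827 + 43921 \cdot \frac{1}{25694}\right) = - 32191 \left(815371827 + \frac{43921}{25694}\right) = \left(-32191\right) \frac{20950163766859}{25694} = - \frac{674406721818958069}{25694}$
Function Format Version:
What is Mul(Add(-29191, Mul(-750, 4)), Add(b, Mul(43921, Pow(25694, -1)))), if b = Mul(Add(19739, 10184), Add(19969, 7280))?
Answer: Rational(-674406721818958069, 25694) ≈ -2.6248e+13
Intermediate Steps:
b = 815371827 (b = Mul(29923, 27249) = 815371827)
Mul(Add(-29191, Mul(-750, 4)), Add(b, Mul(43921, Pow(25694, -1)))) = Mul(Add(-29191, Mul(-750, 4)), Add(815371827, Mul(43921, Pow(25694, -1)))) = Mul(Add(-29191, -3000), Add(815371827, Mul(43921, Rational(1, 25694)))) = Mul(-32191, Add(815371827, Rational(43921, 25694))) = Mul(-32191, Rational(20950163766859, 25694)) = Rational(-674406721818958069, 25694)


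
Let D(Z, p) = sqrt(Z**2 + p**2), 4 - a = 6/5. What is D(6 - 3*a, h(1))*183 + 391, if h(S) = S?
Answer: 4334/5 ≈ 866.80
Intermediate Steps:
a = 14/5 (a = 4 - 6/5 = 14/5 ≈ 2.8000)
D(6 - 3*a, h(1))*183 + 391 = sqrt((6 - 3*14/5)**2 + 1**2)*183 + 391 = sqrt((6 - 42/5)**2 + 1)*183 + 391 = sqrt((-12/5)**2 + 1)*183 + 391 = sqrt(144/25 + 1)*183 + 391 = sqrt(169/25)*183 + 391 = (13/5)*183 + 391 = 2379/5 + 391 = 4334/5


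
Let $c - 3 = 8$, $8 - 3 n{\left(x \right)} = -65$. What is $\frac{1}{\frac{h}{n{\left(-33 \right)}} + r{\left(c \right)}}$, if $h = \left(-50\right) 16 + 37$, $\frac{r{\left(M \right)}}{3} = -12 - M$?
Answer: $- \frac{73}{7326} \approx -0.0099645$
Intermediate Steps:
$n{\left(x \right)} = \frac{73}{3}$ ($n{\left(x \right)} = \frac{8}{3} - - \frac{65}{3} = \frac{8}{3} + \frac{65}{3} = \frac{73}{3}$)
$c = 11$ ($c = 3 + 8 = 11$)
$r{\left(M \right)} = -36 - 3 M$ ($r{\left(M \right)} = 3 \left(-12 - M\right) = -36 - 3 M$)
$h = -763$ ($h = -800 + 37 = -763$)
$\frac{1}{\frac{h}{n{\left(-33 \right)}} + r{\left(c \right)}} = \frac{1}{- \frac{763}{\frac{73}{3}} - 69} = \frac{1}{\left(-763\right) \frac{3}{73} - 69} = \frac{1}{- \frac{2289}{73} - 69} = \frac{1}{- \frac{7326}{73}} = - \frac{73}{7326}$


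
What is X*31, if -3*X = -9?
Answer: 93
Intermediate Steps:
X = 3 (X = -⅓*(-9) = 3)
X*31 = 3*31 = 93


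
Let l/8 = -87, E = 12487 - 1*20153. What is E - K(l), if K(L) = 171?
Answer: -7837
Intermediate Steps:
E = -7666 (E = 12487 - 20153 = -7666)
l = -696 (l = 8*(-87) = -696)
E - K(l) = -7666 - 1*171 = -7666 - 171 = -7837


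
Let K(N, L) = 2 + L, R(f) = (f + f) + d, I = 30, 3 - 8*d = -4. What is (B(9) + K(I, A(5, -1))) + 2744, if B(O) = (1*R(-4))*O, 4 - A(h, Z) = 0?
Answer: 21487/8 ≈ 2685.9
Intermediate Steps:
d = 7/8 (d = 3/8 - 1/8*(-4) = 3/8 + 1/2 = 7/8 ≈ 0.87500)
A(h, Z) = 4 (A(h, Z) = 4 - 1*0 = 4 + 0 = 4)
R(f) = 7/8 + 2*f (R(f) = (f + f) + 7/8 = 2*f + 7/8 = 7/8 + 2*f)
B(O) = -57*O/8 (B(O) = (1*(7/8 + 2*(-4)))*O = (1*(7/8 - 8))*O = (1*(-57/8))*O = -57*O/8)
(B(9) + K(I, A(5, -1))) + 2744 = (-57/8*9 + (2 + 4)) + 2744 = (-513/8 + 6) + 2744 = -465/8 + 2744 = 21487/8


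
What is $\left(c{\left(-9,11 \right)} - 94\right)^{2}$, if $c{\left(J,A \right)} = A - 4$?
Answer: $7569$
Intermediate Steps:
$c{\left(J,A \right)} = -4 + A$ ($c{\left(J,A \right)} = A - 4 = -4 + A$)
$\left(c{\left(-9,11 \right)} - 94\right)^{2} = \left(\left(-4 + 11\right) - 94\right)^{2} = \left(7 - 94\right)^{2} = \left(-87\right)^{2} = 7569$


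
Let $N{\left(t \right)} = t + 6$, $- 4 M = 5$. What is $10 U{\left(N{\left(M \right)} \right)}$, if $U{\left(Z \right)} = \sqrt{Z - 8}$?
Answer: $5 i \sqrt{13} \approx 18.028 i$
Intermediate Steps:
$M = - \frac{5}{4}$ ($M = \left(- \frac{1}{4}\right) 5 = - \frac{5}{4} \approx -1.25$)
$N{\left(t \right)} = 6 + t$
$U{\left(Z \right)} = \sqrt{-8 + Z}$
$10 U{\left(N{\left(M \right)} \right)} = 10 \sqrt{-8 + \left(6 - \frac{5}{4}\right)} = 10 \sqrt{-8 + \frac{19}{4}} = 10 \sqrt{- \frac{13}{4}} = 10 \frac{i \sqrt{13}}{2} = 5 i \sqrt{13}$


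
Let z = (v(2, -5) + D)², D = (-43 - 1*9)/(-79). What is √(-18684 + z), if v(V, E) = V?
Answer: 6*I*√3237854/79 ≈ 136.66*I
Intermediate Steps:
D = 52/79 (D = (-43 - 9)*(-1/79) = -52*(-1/79) = 52/79 ≈ 0.65823)
z = 44100/6241 (z = (2 + 52/79)² = (210/79)² = 44100/6241 ≈ 7.0662)
√(-18684 + z) = √(-18684 + 44100/6241) = √(-116562744/6241) = 6*I*√3237854/79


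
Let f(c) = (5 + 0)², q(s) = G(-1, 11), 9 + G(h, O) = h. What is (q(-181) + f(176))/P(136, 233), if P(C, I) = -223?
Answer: -15/223 ≈ -0.067265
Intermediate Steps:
G(h, O) = -9 + h
q(s) = -10 (q(s) = -9 - 1 = -10)
f(c) = 25 (f(c) = 5² = 25)
(q(-181) + f(176))/P(136, 233) = (-10 + 25)/(-223) = 15*(-1/223) = -15/223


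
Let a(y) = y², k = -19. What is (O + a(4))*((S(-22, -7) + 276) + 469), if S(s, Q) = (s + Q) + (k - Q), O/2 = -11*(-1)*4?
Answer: 73216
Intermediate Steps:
O = 88 (O = 2*(-11*(-1)*4) = 2*(11*4) = 2*44 = 88)
S(s, Q) = -19 + s (S(s, Q) = (s + Q) + (-19 - Q) = (Q + s) + (-19 - Q) = -19 + s)
(O + a(4))*((S(-22, -7) + 276) + 469) = (88 + 4²)*(((-19 - 22) + 276) + 469) = (88 + 16)*((-41 + 276) + 469) = 104*(235 + 469) = 104*704 = 73216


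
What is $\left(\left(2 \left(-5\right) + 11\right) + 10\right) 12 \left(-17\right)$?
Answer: $-2244$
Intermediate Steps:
$\left(\left(2 \left(-5\right) + 11\right) + 10\right) 12 \left(-17\right) = \left(\left(-10 + 11\right) + 10\right) 12 \left(-17\right) = \left(1 + 10\right) 12 \left(-17\right) = 11 \cdot 12 \left(-17\right) = 132 \left(-17\right) = -2244$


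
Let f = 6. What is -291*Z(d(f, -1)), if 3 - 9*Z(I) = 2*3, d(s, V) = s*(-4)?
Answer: 97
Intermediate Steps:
d(s, V) = -4*s
Z(I) = -1/3 (Z(I) = 1/3 - 2*3/9 = 1/3 - 1/9*6 = 1/3 - 2/3 = -1/3)
-291*Z(d(f, -1)) = -291*(-1/3) = 97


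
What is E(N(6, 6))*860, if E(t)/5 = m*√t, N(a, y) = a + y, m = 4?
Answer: 34400*√3 ≈ 59583.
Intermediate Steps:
E(t) = 20*√t (E(t) = 5*(4*√t) = 20*√t)
E(N(6, 6))*860 = (20*√(6 + 6))*860 = (20*√12)*860 = (20*(2*√3))*860 = (40*√3)*860 = 34400*√3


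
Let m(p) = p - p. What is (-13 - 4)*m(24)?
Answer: 0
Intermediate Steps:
m(p) = 0
(-13 - 4)*m(24) = (-13 - 4)*0 = -17*0 = 0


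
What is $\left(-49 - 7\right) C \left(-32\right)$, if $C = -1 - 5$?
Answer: $-10752$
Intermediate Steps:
$C = -6$ ($C = -1 - 5 = -6$)
$\left(-49 - 7\right) C \left(-32\right) = \left(-49 - 7\right) \left(-6\right) \left(-32\right) = \left(-56\right) \left(-6\right) \left(-32\right) = 336 \left(-32\right) = -10752$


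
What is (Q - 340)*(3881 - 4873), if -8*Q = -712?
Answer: 248992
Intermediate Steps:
Q = 89 (Q = -1/8*(-712) = 89)
(Q - 340)*(3881 - 4873) = (89 - 340)*(3881 - 4873) = -251*(-992) = 248992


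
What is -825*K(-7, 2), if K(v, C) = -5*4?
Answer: 16500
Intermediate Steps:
K(v, C) = -20
-825*K(-7, 2) = -825*(-20) = 16500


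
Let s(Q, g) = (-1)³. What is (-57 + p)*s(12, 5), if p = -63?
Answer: 120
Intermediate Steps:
s(Q, g) = -1
(-57 + p)*s(12, 5) = (-57 - 63)*(-1) = -120*(-1) = 120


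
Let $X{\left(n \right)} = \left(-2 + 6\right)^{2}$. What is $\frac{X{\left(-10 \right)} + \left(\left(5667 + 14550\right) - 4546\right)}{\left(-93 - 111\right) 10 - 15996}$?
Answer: $- \frac{581}{668} \approx -0.86976$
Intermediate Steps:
$X{\left(n \right)} = 16$ ($X{\left(n \right)} = 4^{2} = 16$)
$\frac{X{\left(-10 \right)} + \left(\left(5667 + 14550\right) - 4546\right)}{\left(-93 - 111\right) 10 - 15996} = \frac{16 + \left(\left(5667 + 14550\right) - 4546\right)}{\left(-93 - 111\right) 10 - 15996} = \frac{16 + \left(20217 - 4546\right)}{\left(-204\right) 10 - 15996} = \frac{16 + 15671}{-2040 - 15996} = \frac{15687}{-18036} = 15687 \left(- \frac{1}{18036}\right) = - \frac{581}{668}$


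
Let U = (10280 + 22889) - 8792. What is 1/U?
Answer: 1/24377 ≈ 4.1022e-5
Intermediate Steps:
U = 24377 (U = 33169 - 8792 = 24377)
1/U = 1/24377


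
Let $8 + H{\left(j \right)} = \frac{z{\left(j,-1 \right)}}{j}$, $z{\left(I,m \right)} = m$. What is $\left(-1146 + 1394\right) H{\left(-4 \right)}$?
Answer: $-1922$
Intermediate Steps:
$H{\left(j \right)} = -8 - \frac{1}{j}$
$\left(-1146 + 1394\right) H{\left(-4 \right)} = \left(-1146 + 1394\right) \left(-8 - \frac{1}{-4}\right) = 248 \left(-8 - - \frac{1}{4}\right) = 248 \left(-8 + \frac{1}{4}\right) = 248 \left(- \frac{31}{4}\right) = -1922$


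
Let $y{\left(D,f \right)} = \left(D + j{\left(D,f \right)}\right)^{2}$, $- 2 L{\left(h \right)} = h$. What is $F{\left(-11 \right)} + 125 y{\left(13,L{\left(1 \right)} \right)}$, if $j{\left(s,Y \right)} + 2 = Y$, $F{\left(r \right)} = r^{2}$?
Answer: $\frac{55609}{4} \approx 13902.0$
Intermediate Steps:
$j{\left(s,Y \right)} = -2 + Y$
$L{\left(h \right)} = - \frac{h}{2}$
$y{\left(D,f \right)} = \left(-2 + D + f\right)^{2}$ ($y{\left(D,f \right)} = \left(D + \left(-2 + f\right)\right)^{2} = \left(-2 + D + f\right)^{2}$)
$F{\left(-11 \right)} + 125 y{\left(13,L{\left(1 \right)} \right)} = \left(-11\right)^{2} + 125 \left(-2 + 13 - \frac{1}{2}\right)^{2} = 121 + 125 \left(-2 + 13 - \frac{1}{2}\right)^{2} = 121 + 125 \left(\frac{21}{2}\right)^{2} = 121 + 125 \cdot \frac{441}{4} = 121 + \frac{55125}{4} = \frac{55609}{4}$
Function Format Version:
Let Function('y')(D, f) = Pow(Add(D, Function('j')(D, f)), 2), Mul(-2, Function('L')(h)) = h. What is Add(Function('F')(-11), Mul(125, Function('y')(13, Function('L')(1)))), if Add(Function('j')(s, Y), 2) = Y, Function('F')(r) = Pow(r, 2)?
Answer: Rational(55609, 4) ≈ 13902.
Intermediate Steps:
Function('j')(s, Y) = Add(-2, Y)
Function('L')(h) = Mul(Rational(-1, 2), h)
Function('y')(D, f) = Pow(Add(-2, D, f), 2) (Function('y')(D, f) = Pow(Add(D, Add(-2, f)), 2) = Pow(Add(-2, D, f), 2))
Add(Function('F')(-11), Mul(125, Function('y')(13, Function('L')(1)))) = Add(Pow(-11, 2), Mul(125, Pow(Add(-2, 13, Mul(Rational(-1, 2), 1)), 2))) = Add(121, Mul(125, Pow(Add(-2, 13, Rational(-1, 2)), 2))) = Add(121, Mul(125, Pow(Rational(21, 2), 2))) = Add(121, Mul(125, Rational(441, 4))) = Add(121, Rational(55125, 4)) = Rational(55609, 4)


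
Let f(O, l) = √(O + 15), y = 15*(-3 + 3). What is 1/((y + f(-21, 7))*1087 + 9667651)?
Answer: 9667651/93463482947215 - 1087*I*√6/93463482947215 ≈ 1.0344e-7 - 2.8488e-11*I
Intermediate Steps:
y = 0 (y = 15*0 = 0)
f(O, l) = √(15 + O)
1/((y + f(-21, 7))*1087 + 9667651) = 1/((0 + √(15 - 21))*1087 + 9667651) = 1/((0 + √(-6))*1087 + 9667651) = 1/((0 + I*√6)*1087 + 9667651) = 1/((I*√6)*1087 + 9667651) = 1/(1087*I*√6 + 9667651) = 1/(9667651 + 1087*I*√6)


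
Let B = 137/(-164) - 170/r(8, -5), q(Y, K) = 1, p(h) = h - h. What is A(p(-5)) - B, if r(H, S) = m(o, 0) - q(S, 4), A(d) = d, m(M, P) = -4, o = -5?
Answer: -5439/164 ≈ -33.165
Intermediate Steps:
p(h) = 0
r(H, S) = -5 (r(H, S) = -4 - 1*1 = -4 - 1 = -5)
B = 5439/164 (B = 137/(-164) - 170/(-5) = 137*(-1/164) - 170*(-⅕) = -137/164 + 34 = 5439/164 ≈ 33.165)
A(p(-5)) - B = 0 - 1*5439/164 = 0 - 5439/164 = -5439/164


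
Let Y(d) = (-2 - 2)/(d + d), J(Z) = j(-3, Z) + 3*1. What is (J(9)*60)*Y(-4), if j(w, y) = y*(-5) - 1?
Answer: -1290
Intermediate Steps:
j(w, y) = -1 - 5*y (j(w, y) = -5*y - 1 = -1 - 5*y)
J(Z) = 2 - 5*Z (J(Z) = (-1 - 5*Z) + 3*1 = (-1 - 5*Z) + 3 = 2 - 5*Z)
Y(d) = -2/d (Y(d) = -4*1/(2*d) = -2/d)
(J(9)*60)*Y(-4) = ((2 - 5*9)*60)*(-2/(-4)) = ((2 - 45)*60)*(-2*(-¼)) = -43*60*(½) = -2580*½ = -1290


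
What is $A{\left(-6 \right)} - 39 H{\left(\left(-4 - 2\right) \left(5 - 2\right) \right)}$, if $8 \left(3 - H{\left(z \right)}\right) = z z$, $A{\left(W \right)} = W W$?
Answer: $\frac{2997}{2} \approx 1498.5$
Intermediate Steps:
$A{\left(W \right)} = W^{2}$
$H{\left(z \right)} = 3 - \frac{z^{2}}{8}$ ($H{\left(z \right)} = 3 - \frac{z z}{8} = 3 - \frac{z^{2}}{8}$)
$A{\left(-6 \right)} - 39 H{\left(\left(-4 - 2\right) \left(5 - 2\right) \right)} = \left(-6\right)^{2} - 39 \left(3 - \frac{\left(\left(-4 - 2\right) \left(5 - 2\right)\right)^{2}}{8}\right) = 36 - 39 \left(3 - \frac{\left(- 6 \left(5 - 2\right)\right)^{2}}{8}\right) = 36 - 39 \left(3 - \frac{\left(\left(-6\right) 3\right)^{2}}{8}\right) = 36 - 39 \left(3 - \frac{\left(-18\right)^{2}}{8}\right) = 36 - 39 \left(3 - \frac{81}{2}\right) = 36 - - \frac{2925}{2} = 36 + \frac{2925}{2} = \frac{2997}{2}$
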